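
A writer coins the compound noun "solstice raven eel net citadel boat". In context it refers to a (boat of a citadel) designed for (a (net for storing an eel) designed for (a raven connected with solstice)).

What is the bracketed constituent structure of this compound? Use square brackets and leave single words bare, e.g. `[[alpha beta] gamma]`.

The outermost head in the paraphrase is "boat" (specifically "citadel boat"), modified by "solstice raven eel net".
Within "solstice raven eel net", the head is "net" (specifically "eel net") and the modifier is "solstice raven".
Within "solstice raven", the head is "raven" and the modifier is "solstice".
Within "eel net", the head is "net" and the modifier is "eel".
Within "citadel boat", the head is "boat" and the modifier is "citadel".
So the structure is [[[solstice raven] [eel net]] [citadel boat]].

[[[solstice raven] [eel net]] [citadel boat]]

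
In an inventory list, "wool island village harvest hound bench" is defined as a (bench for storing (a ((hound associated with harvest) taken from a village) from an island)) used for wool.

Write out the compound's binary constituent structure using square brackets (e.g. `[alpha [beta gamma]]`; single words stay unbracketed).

Overall it is a kind of bench (specifically "island village harvest hound bench"); the modifier is "wool".
"island village harvest hound bench" → head "bench", modifier "island village harvest hound".
"island village harvest hound" → head "hound" (specifically "village harvest hound"), modifier "island".
"village harvest hound" → head "hound" (specifically "harvest hound"), modifier "village".
"harvest hound" → head "hound", modifier "harvest".
So the structure is [wool [[island [village [harvest hound]]] bench]].

[wool [[island [village [harvest hound]]] bench]]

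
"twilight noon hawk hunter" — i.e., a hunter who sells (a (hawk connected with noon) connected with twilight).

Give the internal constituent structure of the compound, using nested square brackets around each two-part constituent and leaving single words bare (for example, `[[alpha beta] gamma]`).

[[twilight [noon hawk]] hunter]

At the top level: head "hunter"; modifier "twilight noon hawk".
Inside "twilight noon hawk": head "hawk" (specifically "noon hawk"), modifier "twilight".
Inside "noon hawk": head "hawk", modifier "noon".
Putting it together: [[twilight [noon hawk]] hunter].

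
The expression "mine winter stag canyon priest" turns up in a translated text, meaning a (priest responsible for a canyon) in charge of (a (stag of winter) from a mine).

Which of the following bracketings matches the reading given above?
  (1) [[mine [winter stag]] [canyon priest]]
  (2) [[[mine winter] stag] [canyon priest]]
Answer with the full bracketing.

The paraphrase's head is the "priest" part ("canyon priest"); its modifier is "mine winter stag".
That top-level split, carried through the inner groups, gives [[mine [winter stag]] [canyon priest]].

[[mine [winter stag]] [canyon priest]]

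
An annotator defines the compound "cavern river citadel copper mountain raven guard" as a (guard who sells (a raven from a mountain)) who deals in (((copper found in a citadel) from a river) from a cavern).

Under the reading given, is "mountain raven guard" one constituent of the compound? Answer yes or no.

yes

The paraphrase groups the words so that "mountain raven guard" is one unit: it corresponds to a single parenthesized sub-phrase.
The full structure is [[cavern [river [citadel copper]]] [[mountain raven] guard]], in which [mountain raven guard] is a constituent.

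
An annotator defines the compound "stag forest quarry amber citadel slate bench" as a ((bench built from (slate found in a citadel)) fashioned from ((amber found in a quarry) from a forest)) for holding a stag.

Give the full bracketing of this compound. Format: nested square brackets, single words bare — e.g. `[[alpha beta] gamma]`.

Whole compound: head "bench" (specifically "forest quarry amber citadel slate bench"), modifier "stag".
"forest quarry amber citadel slate bench" → head "bench" (specifically "citadel slate bench"), modifier "forest quarry amber".
"forest quarry amber" → head "amber" (specifically "quarry amber"), modifier "forest".
"quarry amber" → head "amber", modifier "quarry".
"citadel slate bench" → head "bench", modifier "citadel slate".
"citadel slate" → head "slate", modifier "citadel".
Assembled: [stag [[forest [quarry amber]] [[citadel slate] bench]]].

[stag [[forest [quarry amber]] [[citadel slate] bench]]]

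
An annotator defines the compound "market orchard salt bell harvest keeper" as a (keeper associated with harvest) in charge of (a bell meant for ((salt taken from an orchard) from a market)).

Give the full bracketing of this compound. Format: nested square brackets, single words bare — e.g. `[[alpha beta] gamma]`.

The outermost head in the paraphrase is "keeper" (specifically "harvest keeper"), modified by "market orchard salt bell".
Inside "market orchard salt bell": head "bell", modifier "market orchard salt".
Inside "market orchard salt": head "salt" (specifically "orchard salt"), modifier "market".
Inside "orchard salt": head "salt", modifier "orchard".
Inside "harvest keeper": head "keeper", modifier "harvest".
Putting it together: [[[market [orchard salt]] bell] [harvest keeper]].

[[[market [orchard salt]] bell] [harvest keeper]]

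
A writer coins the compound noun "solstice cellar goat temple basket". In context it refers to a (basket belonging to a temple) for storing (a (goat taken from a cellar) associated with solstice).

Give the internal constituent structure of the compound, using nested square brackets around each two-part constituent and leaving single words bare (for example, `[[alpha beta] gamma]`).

At the top level: head "basket" (specifically "temple basket"); modifier "solstice cellar goat".
"solstice cellar goat" → head "goat" (specifically "cellar goat"), modifier "solstice".
"cellar goat" → head "goat", modifier "cellar".
"temple basket" → head "basket", modifier "temple".
Putting it together: [[solstice [cellar goat]] [temple basket]].

[[solstice [cellar goat]] [temple basket]]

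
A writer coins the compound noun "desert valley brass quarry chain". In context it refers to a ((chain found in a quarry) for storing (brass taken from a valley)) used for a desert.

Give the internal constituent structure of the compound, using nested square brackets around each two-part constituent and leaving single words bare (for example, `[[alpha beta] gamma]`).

Whole compound: head "chain" (specifically "valley brass quarry chain"), modifier "desert".
Within "valley brass quarry chain", the head is "chain" (specifically "quarry chain") and the modifier is "valley brass".
Within "valley brass", the head is "brass" and the modifier is "valley".
Within "quarry chain", the head is "chain" and the modifier is "quarry".
Assembled: [desert [[valley brass] [quarry chain]]].

[desert [[valley brass] [quarry chain]]]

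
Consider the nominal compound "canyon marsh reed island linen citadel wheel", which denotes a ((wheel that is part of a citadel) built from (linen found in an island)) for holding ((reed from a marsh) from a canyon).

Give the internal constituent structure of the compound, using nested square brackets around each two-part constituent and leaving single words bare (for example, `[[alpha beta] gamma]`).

[[canyon [marsh reed]] [[island linen] [citadel wheel]]]

Whole compound: head "wheel" (specifically "island linen citadel wheel"), modifier "canyon marsh reed".
Inside "canyon marsh reed": head "reed" (specifically "marsh reed"), modifier "canyon".
Inside "marsh reed": head "reed", modifier "marsh".
Inside "island linen citadel wheel": head "wheel" (specifically "citadel wheel"), modifier "island linen".
Inside "island linen": head "linen", modifier "island".
Inside "citadel wheel": head "wheel", modifier "citadel".
Putting it together: [[canyon [marsh reed]] [[island linen] [citadel wheel]]].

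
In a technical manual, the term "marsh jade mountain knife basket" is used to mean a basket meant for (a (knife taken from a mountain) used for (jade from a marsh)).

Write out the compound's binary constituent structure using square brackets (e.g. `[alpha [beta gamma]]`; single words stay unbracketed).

[[[marsh jade] [mountain knife]] basket]

At the top level: head "basket"; modifier "marsh jade mountain knife".
Within "marsh jade mountain knife", the head is "knife" (specifically "mountain knife") and the modifier is "marsh jade".
Within "marsh jade", the head is "jade" and the modifier is "marsh".
Within "mountain knife", the head is "knife" and the modifier is "mountain".
So the structure is [[[marsh jade] [mountain knife]] basket].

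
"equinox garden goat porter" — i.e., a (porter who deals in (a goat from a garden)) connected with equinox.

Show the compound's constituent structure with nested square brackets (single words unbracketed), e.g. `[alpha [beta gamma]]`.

The outermost head in the paraphrase is "porter" (specifically "garden goat porter"), modified by "equinox".
Inside "garden goat porter": head "porter", modifier "garden goat".
Inside "garden goat": head "goat", modifier "garden".
So the structure is [equinox [[garden goat] porter]].

[equinox [[garden goat] porter]]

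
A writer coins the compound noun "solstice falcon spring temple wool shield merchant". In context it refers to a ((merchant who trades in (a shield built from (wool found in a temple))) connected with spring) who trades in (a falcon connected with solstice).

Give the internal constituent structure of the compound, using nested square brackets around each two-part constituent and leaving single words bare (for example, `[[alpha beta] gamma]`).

Whole compound: head "merchant" (specifically "spring temple wool shield merchant"), modifier "solstice falcon".
"solstice falcon" → head "falcon", modifier "solstice".
"spring temple wool shield merchant" → head "merchant" (specifically "temple wool shield merchant"), modifier "spring".
"temple wool shield merchant" → head "merchant", modifier "temple wool shield".
"temple wool shield" → head "shield", modifier "temple wool".
"temple wool" → head "wool", modifier "temple".
Putting it together: [[solstice falcon] [spring [[[temple wool] shield] merchant]]].

[[solstice falcon] [spring [[[temple wool] shield] merchant]]]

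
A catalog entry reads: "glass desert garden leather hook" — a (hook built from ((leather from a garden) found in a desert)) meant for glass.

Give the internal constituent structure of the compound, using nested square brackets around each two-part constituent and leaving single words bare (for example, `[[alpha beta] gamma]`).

[glass [[desert [garden leather]] hook]]

Overall it is a kind of hook (specifically "desert garden leather hook"); the modifier is "glass".
"desert garden leather hook" → head "hook", modifier "desert garden leather".
"desert garden leather" → head "leather" (specifically "garden leather"), modifier "desert".
"garden leather" → head "leather", modifier "garden".
Putting it together: [glass [[desert [garden leather]] hook]].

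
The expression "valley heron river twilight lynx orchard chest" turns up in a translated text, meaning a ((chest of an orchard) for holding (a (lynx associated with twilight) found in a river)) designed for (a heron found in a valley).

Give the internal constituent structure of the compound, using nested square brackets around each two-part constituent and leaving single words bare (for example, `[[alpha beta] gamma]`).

At the top level: head "chest" (specifically "river twilight lynx orchard chest"); modifier "valley heron".
Within "valley heron", the head is "heron" and the modifier is "valley".
Within "river twilight lynx orchard chest", the head is "chest" (specifically "orchard chest") and the modifier is "river twilight lynx".
Within "river twilight lynx", the head is "lynx" (specifically "twilight lynx") and the modifier is "river".
Within "twilight lynx", the head is "lynx" and the modifier is "twilight".
Within "orchard chest", the head is "chest" and the modifier is "orchard".
Putting it together: [[valley heron] [[river [twilight lynx]] [orchard chest]]].

[[valley heron] [[river [twilight lynx]] [orchard chest]]]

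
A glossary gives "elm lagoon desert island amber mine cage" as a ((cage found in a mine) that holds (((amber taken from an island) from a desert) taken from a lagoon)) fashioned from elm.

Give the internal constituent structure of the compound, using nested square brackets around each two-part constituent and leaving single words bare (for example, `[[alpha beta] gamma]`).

[elm [[lagoon [desert [island amber]]] [mine cage]]]

Whole compound: head "cage" (specifically "lagoon desert island amber mine cage"), modifier "elm".
Inside "lagoon desert island amber mine cage": head "cage" (specifically "mine cage"), modifier "lagoon desert island amber".
Inside "lagoon desert island amber": head "amber" (specifically "desert island amber"), modifier "lagoon".
Inside "desert island amber": head "amber" (specifically "island amber"), modifier "desert".
Inside "island amber": head "amber", modifier "island".
Inside "mine cage": head "cage", modifier "mine".
Putting it together: [elm [[lagoon [desert [island amber]]] [mine cage]]].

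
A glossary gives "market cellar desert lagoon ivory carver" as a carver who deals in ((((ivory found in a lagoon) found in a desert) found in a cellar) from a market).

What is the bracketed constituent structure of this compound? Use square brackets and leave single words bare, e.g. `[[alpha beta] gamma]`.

At the top level: head "carver"; modifier "market cellar desert lagoon ivory".
Within "market cellar desert lagoon ivory", the head is "ivory" (specifically "cellar desert lagoon ivory") and the modifier is "market".
Within "cellar desert lagoon ivory", the head is "ivory" (specifically "desert lagoon ivory") and the modifier is "cellar".
Within "desert lagoon ivory", the head is "ivory" (specifically "lagoon ivory") and the modifier is "desert".
Within "lagoon ivory", the head is "ivory" and the modifier is "lagoon".
So the structure is [[market [cellar [desert [lagoon ivory]]]] carver].

[[market [cellar [desert [lagoon ivory]]]] carver]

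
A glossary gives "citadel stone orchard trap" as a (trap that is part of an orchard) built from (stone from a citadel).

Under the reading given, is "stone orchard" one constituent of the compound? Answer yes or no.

no

The top-level split is [citadel stone] [orchard trap]; the full structure is [[citadel stone] [orchard trap]].
"stone orchard" straddles a constituent boundary, so it is not a single unit.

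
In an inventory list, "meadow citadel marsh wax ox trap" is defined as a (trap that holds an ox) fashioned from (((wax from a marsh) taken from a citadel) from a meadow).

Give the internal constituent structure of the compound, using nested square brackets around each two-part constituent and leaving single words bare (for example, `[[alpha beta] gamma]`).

The outermost head in the paraphrase is "trap" (specifically "ox trap"), modified by "meadow citadel marsh wax".
Within "meadow citadel marsh wax", the head is "wax" (specifically "citadel marsh wax") and the modifier is "meadow".
Within "citadel marsh wax", the head is "wax" (specifically "marsh wax") and the modifier is "citadel".
Within "marsh wax", the head is "wax" and the modifier is "marsh".
Within "ox trap", the head is "trap" and the modifier is "ox".
Putting it together: [[meadow [citadel [marsh wax]]] [ox trap]].

[[meadow [citadel [marsh wax]]] [ox trap]]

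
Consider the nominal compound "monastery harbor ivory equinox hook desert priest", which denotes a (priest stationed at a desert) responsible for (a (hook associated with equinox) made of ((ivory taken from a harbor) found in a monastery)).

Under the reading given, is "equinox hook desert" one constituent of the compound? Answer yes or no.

no

The top-level split is [monastery harbor ivory equinox hook] [desert priest]; the full structure is [[[monastery [harbor ivory]] [equinox hook]] [desert priest]].
"equinox hook desert" straddles a constituent boundary, so it is not a single unit.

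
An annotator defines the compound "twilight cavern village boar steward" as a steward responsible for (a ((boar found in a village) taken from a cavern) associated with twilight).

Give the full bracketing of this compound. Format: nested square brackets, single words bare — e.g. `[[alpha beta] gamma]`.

[[twilight [cavern [village boar]]] steward]

Overall it is a kind of steward; the modifier is "twilight cavern village boar".
Within "twilight cavern village boar", the head is "boar" (specifically "cavern village boar") and the modifier is "twilight".
Within "cavern village boar", the head is "boar" (specifically "village boar") and the modifier is "cavern".
Within "village boar", the head is "boar" and the modifier is "village".
Putting it together: [[twilight [cavern [village boar]]] steward].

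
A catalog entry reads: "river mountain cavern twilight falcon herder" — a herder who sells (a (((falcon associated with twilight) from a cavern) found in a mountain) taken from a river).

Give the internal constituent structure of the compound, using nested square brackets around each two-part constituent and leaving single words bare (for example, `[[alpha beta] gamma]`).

[[river [mountain [cavern [twilight falcon]]]] herder]

At the top level: head "herder"; modifier "river mountain cavern twilight falcon".
"river mountain cavern twilight falcon" → head "falcon" (specifically "mountain cavern twilight falcon"), modifier "river".
"mountain cavern twilight falcon" → head "falcon" (specifically "cavern twilight falcon"), modifier "mountain".
"cavern twilight falcon" → head "falcon" (specifically "twilight falcon"), modifier "cavern".
"twilight falcon" → head "falcon", modifier "twilight".
Putting it together: [[river [mountain [cavern [twilight falcon]]]] herder].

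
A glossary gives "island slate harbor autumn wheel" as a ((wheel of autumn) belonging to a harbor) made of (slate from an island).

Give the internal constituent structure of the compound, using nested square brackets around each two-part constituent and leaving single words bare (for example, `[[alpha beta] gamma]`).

[[island slate] [harbor [autumn wheel]]]

Whole compound: head "wheel" (specifically "harbor autumn wheel"), modifier "island slate".
"island slate" → head "slate", modifier "island".
"harbor autumn wheel" → head "wheel" (specifically "autumn wheel"), modifier "harbor".
"autumn wheel" → head "wheel", modifier "autumn".
So the structure is [[island slate] [harbor [autumn wheel]]].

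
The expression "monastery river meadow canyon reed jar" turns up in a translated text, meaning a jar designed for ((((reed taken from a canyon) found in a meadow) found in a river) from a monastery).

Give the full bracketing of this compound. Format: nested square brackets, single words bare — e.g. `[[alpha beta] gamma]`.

[[monastery [river [meadow [canyon reed]]]] jar]

The outermost head in the paraphrase is "jar", modified by "monastery river meadow canyon reed".
"monastery river meadow canyon reed" → head "reed" (specifically "river meadow canyon reed"), modifier "monastery".
"river meadow canyon reed" → head "reed" (specifically "meadow canyon reed"), modifier "river".
"meadow canyon reed" → head "reed" (specifically "canyon reed"), modifier "meadow".
"canyon reed" → head "reed", modifier "canyon".
Putting it together: [[monastery [river [meadow [canyon reed]]]] jar].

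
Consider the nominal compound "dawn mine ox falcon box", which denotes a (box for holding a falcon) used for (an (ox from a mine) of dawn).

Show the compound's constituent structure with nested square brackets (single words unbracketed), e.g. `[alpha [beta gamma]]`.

[[dawn [mine ox]] [falcon box]]

The outermost head in the paraphrase is "box" (specifically "falcon box"), modified by "dawn mine ox".
"dawn mine ox" → head "ox" (specifically "mine ox"), modifier "dawn".
"mine ox" → head "ox", modifier "mine".
"falcon box" → head "box", modifier "falcon".
Assembled: [[dawn [mine ox]] [falcon box]].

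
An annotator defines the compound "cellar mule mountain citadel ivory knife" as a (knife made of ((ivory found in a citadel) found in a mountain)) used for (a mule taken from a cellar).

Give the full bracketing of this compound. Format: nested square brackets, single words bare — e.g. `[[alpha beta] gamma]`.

At the top level: head "knife" (specifically "mountain citadel ivory knife"); modifier "cellar mule".
Within "cellar mule", the head is "mule" and the modifier is "cellar".
Within "mountain citadel ivory knife", the head is "knife" and the modifier is "mountain citadel ivory".
Within "mountain citadel ivory", the head is "ivory" (specifically "citadel ivory") and the modifier is "mountain".
Within "citadel ivory", the head is "ivory" and the modifier is "citadel".
Assembled: [[cellar mule] [[mountain [citadel ivory]] knife]].

[[cellar mule] [[mountain [citadel ivory]] knife]]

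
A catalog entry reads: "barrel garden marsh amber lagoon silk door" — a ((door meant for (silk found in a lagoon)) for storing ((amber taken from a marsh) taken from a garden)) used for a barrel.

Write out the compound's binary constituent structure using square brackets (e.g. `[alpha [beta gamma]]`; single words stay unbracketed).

[barrel [[garden [marsh amber]] [[lagoon silk] door]]]

The outermost head in the paraphrase is "door" (specifically "garden marsh amber lagoon silk door"), modified by "barrel".
Within "garden marsh amber lagoon silk door", the head is "door" (specifically "lagoon silk door") and the modifier is "garden marsh amber".
Within "garden marsh amber", the head is "amber" (specifically "marsh amber") and the modifier is "garden".
Within "marsh amber", the head is "amber" and the modifier is "marsh".
Within "lagoon silk door", the head is "door" and the modifier is "lagoon silk".
Within "lagoon silk", the head is "silk" and the modifier is "lagoon".
So the structure is [barrel [[garden [marsh amber]] [[lagoon silk] door]]].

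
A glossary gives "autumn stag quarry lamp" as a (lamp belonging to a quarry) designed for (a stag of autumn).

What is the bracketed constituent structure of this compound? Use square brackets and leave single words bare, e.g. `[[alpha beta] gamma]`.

[[autumn stag] [quarry lamp]]

The outermost head in the paraphrase is "lamp" (specifically "quarry lamp"), modified by "autumn stag".
Inside "autumn stag": head "stag", modifier "autumn".
Inside "quarry lamp": head "lamp", modifier "quarry".
So the structure is [[autumn stag] [quarry lamp]].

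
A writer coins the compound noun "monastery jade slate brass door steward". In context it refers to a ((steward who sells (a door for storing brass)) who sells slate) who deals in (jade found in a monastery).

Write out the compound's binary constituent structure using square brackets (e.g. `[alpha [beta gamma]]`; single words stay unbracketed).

Whole compound: head "steward" (specifically "slate brass door steward"), modifier "monastery jade".
Within "monastery jade", the head is "jade" and the modifier is "monastery".
Within "slate brass door steward", the head is "steward" (specifically "brass door steward") and the modifier is "slate".
Within "brass door steward", the head is "steward" and the modifier is "brass door".
Within "brass door", the head is "door" and the modifier is "brass".
So the structure is [[monastery jade] [slate [[brass door] steward]]].

[[monastery jade] [slate [[brass door] steward]]]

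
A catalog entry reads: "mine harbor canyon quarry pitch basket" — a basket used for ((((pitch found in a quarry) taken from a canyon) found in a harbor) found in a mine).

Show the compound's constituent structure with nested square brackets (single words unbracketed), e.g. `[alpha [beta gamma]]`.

[[mine [harbor [canyon [quarry pitch]]]] basket]

The outermost head in the paraphrase is "basket", modified by "mine harbor canyon quarry pitch".
"mine harbor canyon quarry pitch" → head "pitch" (specifically "harbor canyon quarry pitch"), modifier "mine".
"harbor canyon quarry pitch" → head "pitch" (specifically "canyon quarry pitch"), modifier "harbor".
"canyon quarry pitch" → head "pitch" (specifically "quarry pitch"), modifier "canyon".
"quarry pitch" → head "pitch", modifier "quarry".
Putting it together: [[mine [harbor [canyon [quarry pitch]]]] basket].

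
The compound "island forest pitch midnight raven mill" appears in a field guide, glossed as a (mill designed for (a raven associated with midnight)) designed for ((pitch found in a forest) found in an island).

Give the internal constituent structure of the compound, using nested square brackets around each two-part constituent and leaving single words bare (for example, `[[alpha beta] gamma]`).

Overall it is a kind of mill (specifically "midnight raven mill"); the modifier is "island forest pitch".
Within "island forest pitch", the head is "pitch" (specifically "forest pitch") and the modifier is "island".
Within "forest pitch", the head is "pitch" and the modifier is "forest".
Within "midnight raven mill", the head is "mill" and the modifier is "midnight raven".
Within "midnight raven", the head is "raven" and the modifier is "midnight".
Putting it together: [[island [forest pitch]] [[midnight raven] mill]].

[[island [forest pitch]] [[midnight raven] mill]]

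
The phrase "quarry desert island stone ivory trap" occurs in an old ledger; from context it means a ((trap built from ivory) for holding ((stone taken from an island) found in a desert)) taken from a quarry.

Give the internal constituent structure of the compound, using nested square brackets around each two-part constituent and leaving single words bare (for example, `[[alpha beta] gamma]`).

[quarry [[desert [island stone]] [ivory trap]]]

The outermost head in the paraphrase is "trap" (specifically "desert island stone ivory trap"), modified by "quarry".
Within "desert island stone ivory trap", the head is "trap" (specifically "ivory trap") and the modifier is "desert island stone".
Within "desert island stone", the head is "stone" (specifically "island stone") and the modifier is "desert".
Within "island stone", the head is "stone" and the modifier is "island".
Within "ivory trap", the head is "trap" and the modifier is "ivory".
Putting it together: [quarry [[desert [island stone]] [ivory trap]]].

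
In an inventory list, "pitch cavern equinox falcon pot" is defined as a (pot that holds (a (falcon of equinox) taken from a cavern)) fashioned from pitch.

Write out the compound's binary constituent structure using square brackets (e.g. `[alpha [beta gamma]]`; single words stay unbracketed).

Overall it is a kind of pot (specifically "cavern equinox falcon pot"); the modifier is "pitch".
Inside "cavern equinox falcon pot": head "pot", modifier "cavern equinox falcon".
Inside "cavern equinox falcon": head "falcon" (specifically "equinox falcon"), modifier "cavern".
Inside "equinox falcon": head "falcon", modifier "equinox".
So the structure is [pitch [[cavern [equinox falcon]] pot]].

[pitch [[cavern [equinox falcon]] pot]]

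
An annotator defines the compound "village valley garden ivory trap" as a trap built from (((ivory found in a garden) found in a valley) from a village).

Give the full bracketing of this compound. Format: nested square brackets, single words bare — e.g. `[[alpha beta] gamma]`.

[[village [valley [garden ivory]]] trap]

At the top level: head "trap"; modifier "village valley garden ivory".
Inside "village valley garden ivory": head "ivory" (specifically "valley garden ivory"), modifier "village".
Inside "valley garden ivory": head "ivory" (specifically "garden ivory"), modifier "valley".
Inside "garden ivory": head "ivory", modifier "garden".
So the structure is [[village [valley [garden ivory]]] trap].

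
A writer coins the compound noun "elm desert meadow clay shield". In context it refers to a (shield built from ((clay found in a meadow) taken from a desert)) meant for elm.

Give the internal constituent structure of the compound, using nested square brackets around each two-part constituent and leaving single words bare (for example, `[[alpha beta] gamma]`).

The outermost head in the paraphrase is "shield" (specifically "desert meadow clay shield"), modified by "elm".
"desert meadow clay shield" → head "shield", modifier "desert meadow clay".
"desert meadow clay" → head "clay" (specifically "meadow clay"), modifier "desert".
"meadow clay" → head "clay", modifier "meadow".
Putting it together: [elm [[desert [meadow clay]] shield]].

[elm [[desert [meadow clay]] shield]]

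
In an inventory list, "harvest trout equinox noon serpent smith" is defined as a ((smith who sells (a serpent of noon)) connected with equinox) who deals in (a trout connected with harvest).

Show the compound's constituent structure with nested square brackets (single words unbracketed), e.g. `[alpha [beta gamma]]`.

[[harvest trout] [equinox [[noon serpent] smith]]]

Overall it is a kind of smith (specifically "equinox noon serpent smith"); the modifier is "harvest trout".
"harvest trout" → head "trout", modifier "harvest".
"equinox noon serpent smith" → head "smith" (specifically "noon serpent smith"), modifier "equinox".
"noon serpent smith" → head "smith", modifier "noon serpent".
"noon serpent" → head "serpent", modifier "noon".
Putting it together: [[harvest trout] [equinox [[noon serpent] smith]]].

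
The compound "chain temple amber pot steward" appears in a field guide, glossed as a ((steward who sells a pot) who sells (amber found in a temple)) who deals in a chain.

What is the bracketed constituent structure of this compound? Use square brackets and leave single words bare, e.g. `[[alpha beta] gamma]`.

At the top level: head "steward" (specifically "temple amber pot steward"); modifier "chain".
"temple amber pot steward" → head "steward" (specifically "pot steward"), modifier "temple amber".
"temple amber" → head "amber", modifier "temple".
"pot steward" → head "steward", modifier "pot".
So the structure is [chain [[temple amber] [pot steward]]].

[chain [[temple amber] [pot steward]]]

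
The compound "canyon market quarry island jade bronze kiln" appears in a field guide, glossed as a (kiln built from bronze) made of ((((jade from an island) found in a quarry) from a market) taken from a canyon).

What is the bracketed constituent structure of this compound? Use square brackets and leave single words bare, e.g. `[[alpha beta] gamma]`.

[[canyon [market [quarry [island jade]]]] [bronze kiln]]

Whole compound: head "kiln" (specifically "bronze kiln"), modifier "canyon market quarry island jade".
Inside "canyon market quarry island jade": head "jade" (specifically "market quarry island jade"), modifier "canyon".
Inside "market quarry island jade": head "jade" (specifically "quarry island jade"), modifier "market".
Inside "quarry island jade": head "jade" (specifically "island jade"), modifier "quarry".
Inside "island jade": head "jade", modifier "island".
Inside "bronze kiln": head "kiln", modifier "bronze".
Assembled: [[canyon [market [quarry [island jade]]]] [bronze kiln]].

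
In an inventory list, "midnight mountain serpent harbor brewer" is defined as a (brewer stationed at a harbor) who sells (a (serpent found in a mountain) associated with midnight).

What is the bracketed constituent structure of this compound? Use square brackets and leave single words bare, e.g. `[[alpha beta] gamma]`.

[[midnight [mountain serpent]] [harbor brewer]]

The outermost head in the paraphrase is "brewer" (specifically "harbor brewer"), modified by "midnight mountain serpent".
"midnight mountain serpent" → head "serpent" (specifically "mountain serpent"), modifier "midnight".
"mountain serpent" → head "serpent", modifier "mountain".
"harbor brewer" → head "brewer", modifier "harbor".
Putting it together: [[midnight [mountain serpent]] [harbor brewer]].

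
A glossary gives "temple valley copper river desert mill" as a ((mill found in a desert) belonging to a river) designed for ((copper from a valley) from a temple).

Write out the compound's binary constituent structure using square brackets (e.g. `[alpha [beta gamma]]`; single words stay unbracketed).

The outermost head in the paraphrase is "mill" (specifically "river desert mill"), modified by "temple valley copper".
Inside "temple valley copper": head "copper" (specifically "valley copper"), modifier "temple".
Inside "valley copper": head "copper", modifier "valley".
Inside "river desert mill": head "mill" (specifically "desert mill"), modifier "river".
Inside "desert mill": head "mill", modifier "desert".
Putting it together: [[temple [valley copper]] [river [desert mill]]].

[[temple [valley copper]] [river [desert mill]]]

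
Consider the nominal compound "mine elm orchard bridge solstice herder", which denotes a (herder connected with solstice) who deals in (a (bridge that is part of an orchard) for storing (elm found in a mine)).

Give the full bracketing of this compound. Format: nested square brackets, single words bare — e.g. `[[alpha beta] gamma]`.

The outermost head in the paraphrase is "herder" (specifically "solstice herder"), modified by "mine elm orchard bridge".
Inside "mine elm orchard bridge": head "bridge" (specifically "orchard bridge"), modifier "mine elm".
Inside "mine elm": head "elm", modifier "mine".
Inside "orchard bridge": head "bridge", modifier "orchard".
Inside "solstice herder": head "herder", modifier "solstice".
Assembled: [[[mine elm] [orchard bridge]] [solstice herder]].

[[[mine elm] [orchard bridge]] [solstice herder]]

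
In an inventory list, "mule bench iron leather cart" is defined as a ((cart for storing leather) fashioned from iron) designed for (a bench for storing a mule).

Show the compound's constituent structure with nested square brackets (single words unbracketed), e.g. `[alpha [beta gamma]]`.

At the top level: head "cart" (specifically "iron leather cart"); modifier "mule bench".
Within "mule bench", the head is "bench" and the modifier is "mule".
Within "iron leather cart", the head is "cart" (specifically "leather cart") and the modifier is "iron".
Within "leather cart", the head is "cart" and the modifier is "leather".
Putting it together: [[mule bench] [iron [leather cart]]].

[[mule bench] [iron [leather cart]]]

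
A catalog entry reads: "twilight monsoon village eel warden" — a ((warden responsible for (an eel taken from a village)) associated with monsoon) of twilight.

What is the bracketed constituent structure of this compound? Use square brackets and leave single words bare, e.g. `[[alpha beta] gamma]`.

[twilight [monsoon [[village eel] warden]]]

The outermost head in the paraphrase is "warden" (specifically "monsoon village eel warden"), modified by "twilight".
Within "monsoon village eel warden", the head is "warden" (specifically "village eel warden") and the modifier is "monsoon".
Within "village eel warden", the head is "warden" and the modifier is "village eel".
Within "village eel", the head is "eel" and the modifier is "village".
Putting it together: [twilight [monsoon [[village eel] warden]]].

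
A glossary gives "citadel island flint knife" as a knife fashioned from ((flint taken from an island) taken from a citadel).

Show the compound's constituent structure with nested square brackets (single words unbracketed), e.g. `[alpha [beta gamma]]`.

The outermost head in the paraphrase is "knife", modified by "citadel island flint".
Inside "citadel island flint": head "flint" (specifically "island flint"), modifier "citadel".
Inside "island flint": head "flint", modifier "island".
Assembled: [[citadel [island flint]] knife].

[[citadel [island flint]] knife]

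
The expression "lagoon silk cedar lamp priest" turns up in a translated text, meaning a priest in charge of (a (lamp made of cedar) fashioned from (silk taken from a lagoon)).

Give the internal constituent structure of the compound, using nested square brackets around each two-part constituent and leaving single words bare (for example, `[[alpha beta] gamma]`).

[[[lagoon silk] [cedar lamp]] priest]

Overall it is a kind of priest; the modifier is "lagoon silk cedar lamp".
"lagoon silk cedar lamp" → head "lamp" (specifically "cedar lamp"), modifier "lagoon silk".
"lagoon silk" → head "silk", modifier "lagoon".
"cedar lamp" → head "lamp", modifier "cedar".
Putting it together: [[[lagoon silk] [cedar lamp]] priest].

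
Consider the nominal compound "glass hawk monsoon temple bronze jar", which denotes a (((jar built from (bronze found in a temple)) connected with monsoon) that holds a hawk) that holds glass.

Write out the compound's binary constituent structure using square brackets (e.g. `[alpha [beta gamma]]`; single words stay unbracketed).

The outermost head in the paraphrase is "jar" (specifically "hawk monsoon temple bronze jar"), modified by "glass".
Inside "hawk monsoon temple bronze jar": head "jar" (specifically "monsoon temple bronze jar"), modifier "hawk".
Inside "monsoon temple bronze jar": head "jar" (specifically "temple bronze jar"), modifier "monsoon".
Inside "temple bronze jar": head "jar", modifier "temple bronze".
Inside "temple bronze": head "bronze", modifier "temple".
Putting it together: [glass [hawk [monsoon [[temple bronze] jar]]]].

[glass [hawk [monsoon [[temple bronze] jar]]]]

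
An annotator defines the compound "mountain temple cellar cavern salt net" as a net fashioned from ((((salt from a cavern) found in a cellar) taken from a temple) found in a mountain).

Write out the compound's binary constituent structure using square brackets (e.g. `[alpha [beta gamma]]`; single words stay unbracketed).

[[mountain [temple [cellar [cavern salt]]]] net]

Overall it is a kind of net; the modifier is "mountain temple cellar cavern salt".
Inside "mountain temple cellar cavern salt": head "salt" (specifically "temple cellar cavern salt"), modifier "mountain".
Inside "temple cellar cavern salt": head "salt" (specifically "cellar cavern salt"), modifier "temple".
Inside "cellar cavern salt": head "salt" (specifically "cavern salt"), modifier "cellar".
Inside "cavern salt": head "salt", modifier "cavern".
Assembled: [[mountain [temple [cellar [cavern salt]]]] net].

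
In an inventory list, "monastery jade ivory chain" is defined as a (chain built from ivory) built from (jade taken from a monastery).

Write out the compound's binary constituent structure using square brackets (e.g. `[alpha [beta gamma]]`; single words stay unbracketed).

At the top level: head "chain" (specifically "ivory chain"); modifier "monastery jade".
Within "monastery jade", the head is "jade" and the modifier is "monastery".
Within "ivory chain", the head is "chain" and the modifier is "ivory".
Putting it together: [[monastery jade] [ivory chain]].

[[monastery jade] [ivory chain]]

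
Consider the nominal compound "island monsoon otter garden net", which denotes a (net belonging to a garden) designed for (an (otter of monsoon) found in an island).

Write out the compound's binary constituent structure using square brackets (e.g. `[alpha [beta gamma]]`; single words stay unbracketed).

The outermost head in the paraphrase is "net" (specifically "garden net"), modified by "island monsoon otter".
Within "island monsoon otter", the head is "otter" (specifically "monsoon otter") and the modifier is "island".
Within "monsoon otter", the head is "otter" and the modifier is "monsoon".
Within "garden net", the head is "net" and the modifier is "garden".
So the structure is [[island [monsoon otter]] [garden net]].

[[island [monsoon otter]] [garden net]]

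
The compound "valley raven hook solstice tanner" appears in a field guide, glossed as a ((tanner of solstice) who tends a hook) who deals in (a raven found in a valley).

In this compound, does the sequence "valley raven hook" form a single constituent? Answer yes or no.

no

The top-level split is [valley raven] [hook solstice tanner]; the full structure is [[valley raven] [hook [solstice tanner]]].
"valley raven hook" straddles a constituent boundary, so it is not a single unit.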